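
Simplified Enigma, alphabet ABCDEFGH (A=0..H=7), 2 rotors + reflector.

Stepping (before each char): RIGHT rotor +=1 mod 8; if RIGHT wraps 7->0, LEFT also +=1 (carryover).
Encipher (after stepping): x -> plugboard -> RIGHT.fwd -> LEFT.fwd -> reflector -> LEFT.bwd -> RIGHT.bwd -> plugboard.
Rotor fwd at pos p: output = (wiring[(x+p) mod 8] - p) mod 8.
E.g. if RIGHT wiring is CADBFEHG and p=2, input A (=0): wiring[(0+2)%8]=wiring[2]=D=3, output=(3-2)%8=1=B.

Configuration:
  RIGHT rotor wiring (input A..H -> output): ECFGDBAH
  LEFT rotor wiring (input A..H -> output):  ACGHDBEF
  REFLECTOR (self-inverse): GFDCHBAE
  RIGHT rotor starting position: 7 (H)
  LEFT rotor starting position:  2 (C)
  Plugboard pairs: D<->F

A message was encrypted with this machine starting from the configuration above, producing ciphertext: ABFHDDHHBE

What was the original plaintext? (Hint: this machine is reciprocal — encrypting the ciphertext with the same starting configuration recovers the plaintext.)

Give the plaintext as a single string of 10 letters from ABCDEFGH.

Char 1 ('A'): step: R->0, L->3 (L advanced); A->plug->A->R->E->L->C->refl->D->L'->H->R'->H->plug->H
Char 2 ('B'): step: R->1, L=3; B->plug->B->R->E->L->C->refl->D->L'->H->R'->F->plug->D
Char 3 ('F'): step: R->2, L=3; F->plug->D->R->H->L->D->refl->C->L'->E->R'->B->plug->B
Char 4 ('H'): step: R->3, L=3; H->plug->H->R->C->L->G->refl->A->L'->B->R'->F->plug->D
Char 5 ('D'): step: R->4, L=3; D->plug->F->R->G->L->H->refl->E->L'->A->R'->E->plug->E
Char 6 ('D'): step: R->5, L=3; D->plug->F->R->A->L->E->refl->H->L'->G->R'->H->plug->H
Char 7 ('H'): step: R->6, L=3; H->plug->H->R->D->L->B->refl->F->L'->F->R'->G->plug->G
Char 8 ('H'): step: R->7, L=3; H->plug->H->R->B->L->A->refl->G->L'->C->R'->G->plug->G
Char 9 ('B'): step: R->0, L->4 (L advanced); B->plug->B->R->C->L->A->refl->G->L'->F->R'->C->plug->C
Char 10 ('E'): step: R->1, L=4; E->plug->E->R->A->L->H->refl->E->L'->E->R'->B->plug->B

Answer: HDBDEHGGCB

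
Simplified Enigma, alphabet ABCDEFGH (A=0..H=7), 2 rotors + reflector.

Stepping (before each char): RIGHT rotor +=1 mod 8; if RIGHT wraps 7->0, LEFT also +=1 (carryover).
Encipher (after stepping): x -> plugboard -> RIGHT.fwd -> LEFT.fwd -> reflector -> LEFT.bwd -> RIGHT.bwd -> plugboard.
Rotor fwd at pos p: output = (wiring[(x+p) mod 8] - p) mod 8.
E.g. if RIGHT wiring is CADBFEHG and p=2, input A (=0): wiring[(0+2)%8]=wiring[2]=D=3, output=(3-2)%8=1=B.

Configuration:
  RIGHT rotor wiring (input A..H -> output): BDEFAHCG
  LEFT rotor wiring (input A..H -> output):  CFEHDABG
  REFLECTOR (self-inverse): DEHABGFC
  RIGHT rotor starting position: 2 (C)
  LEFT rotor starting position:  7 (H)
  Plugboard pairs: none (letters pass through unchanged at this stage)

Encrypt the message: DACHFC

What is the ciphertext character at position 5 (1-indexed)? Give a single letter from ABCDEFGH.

Char 1 ('D'): step: R->3, L=7; D->plug->D->R->H->L->C->refl->H->L'->A->R'->G->plug->G
Char 2 ('A'): step: R->4, L=7; A->plug->A->R->E->L->A->refl->D->L'->B->R'->H->plug->H
Char 3 ('C'): step: R->5, L=7; C->plug->C->R->B->L->D->refl->A->L'->E->R'->D->plug->D
Char 4 ('H'): step: R->6, L=7; H->plug->H->R->B->L->D->refl->A->L'->E->R'->A->plug->A
Char 5 ('F'): step: R->7, L=7; F->plug->F->R->B->L->D->refl->A->L'->E->R'->C->plug->C

C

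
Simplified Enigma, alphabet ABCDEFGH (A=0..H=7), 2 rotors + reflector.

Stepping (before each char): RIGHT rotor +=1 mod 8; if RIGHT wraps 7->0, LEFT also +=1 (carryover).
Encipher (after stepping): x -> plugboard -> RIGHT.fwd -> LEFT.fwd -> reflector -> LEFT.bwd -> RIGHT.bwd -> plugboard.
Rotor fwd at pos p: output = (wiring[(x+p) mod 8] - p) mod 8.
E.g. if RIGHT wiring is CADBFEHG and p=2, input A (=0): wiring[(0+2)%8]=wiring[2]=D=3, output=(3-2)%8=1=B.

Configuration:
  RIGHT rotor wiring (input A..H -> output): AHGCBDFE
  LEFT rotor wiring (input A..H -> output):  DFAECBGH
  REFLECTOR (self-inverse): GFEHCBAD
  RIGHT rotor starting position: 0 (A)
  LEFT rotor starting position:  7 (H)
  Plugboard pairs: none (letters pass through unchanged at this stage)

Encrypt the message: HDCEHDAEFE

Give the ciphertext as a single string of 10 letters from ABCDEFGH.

Char 1 ('H'): step: R->1, L=7; H->plug->H->R->H->L->H->refl->D->L'->F->R'->B->plug->B
Char 2 ('D'): step: R->2, L=7; D->plug->D->R->B->L->E->refl->C->L'->G->R'->G->plug->G
Char 3 ('C'): step: R->3, L=7; C->plug->C->R->A->L->A->refl->G->L'->C->R'->D->plug->D
Char 4 ('E'): step: R->4, L=7; E->plug->E->R->E->L->F->refl->B->L'->D->R'->F->plug->F
Char 5 ('H'): step: R->5, L=7; H->plug->H->R->E->L->F->refl->B->L'->D->R'->D->plug->D
Char 6 ('D'): step: R->6, L=7; D->plug->D->R->B->L->E->refl->C->L'->G->R'->B->plug->B
Char 7 ('A'): step: R->7, L=7; A->plug->A->R->F->L->D->refl->H->L'->H->R'->D->plug->D
Char 8 ('E'): step: R->0, L->0 (L advanced); E->plug->E->R->B->L->F->refl->B->L'->F->R'->G->plug->G
Char 9 ('F'): step: R->1, L=0; F->plug->F->R->E->L->C->refl->E->L'->D->R'->G->plug->G
Char 10 ('E'): step: R->2, L=0; E->plug->E->R->D->L->E->refl->C->L'->E->R'->A->plug->A

Answer: BGDFDBDGGA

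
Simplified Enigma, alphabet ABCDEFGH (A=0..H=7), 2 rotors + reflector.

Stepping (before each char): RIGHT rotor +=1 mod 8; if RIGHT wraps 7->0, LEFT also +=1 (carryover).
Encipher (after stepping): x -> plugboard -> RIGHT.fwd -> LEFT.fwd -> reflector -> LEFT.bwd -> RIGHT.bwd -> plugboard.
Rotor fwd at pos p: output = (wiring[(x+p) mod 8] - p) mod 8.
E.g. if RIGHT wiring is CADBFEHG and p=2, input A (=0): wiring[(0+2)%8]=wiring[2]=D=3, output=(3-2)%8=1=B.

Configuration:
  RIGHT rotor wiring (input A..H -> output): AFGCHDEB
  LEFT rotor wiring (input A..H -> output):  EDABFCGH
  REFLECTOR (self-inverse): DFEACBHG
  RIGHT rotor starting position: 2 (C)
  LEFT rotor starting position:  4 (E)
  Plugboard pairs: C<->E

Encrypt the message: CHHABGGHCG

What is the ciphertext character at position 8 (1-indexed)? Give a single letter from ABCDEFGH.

Char 1 ('C'): step: R->3, L=4; C->plug->E->R->G->L->E->refl->C->L'->C->R'->G->plug->G
Char 2 ('H'): step: R->4, L=4; H->plug->H->R->G->L->E->refl->C->L'->C->R'->G->plug->G
Char 3 ('H'): step: R->5, L=4; H->plug->H->R->C->L->C->refl->E->L'->G->R'->A->plug->A
Char 4 ('A'): step: R->6, L=4; A->plug->A->R->G->L->E->refl->C->L'->C->R'->C->plug->E
Char 5 ('B'): step: R->7, L=4; B->plug->B->R->B->L->G->refl->H->L'->F->R'->H->plug->H
Char 6 ('G'): step: R->0, L->5 (L advanced); G->plug->G->R->E->L->G->refl->H->L'->D->R'->F->plug->F
Char 7 ('G'): step: R->1, L=5; G->plug->G->R->A->L->F->refl->B->L'->B->R'->C->plug->E
Char 8 ('H'): step: R->2, L=5; H->plug->H->R->D->L->H->refl->G->L'->E->R'->A->plug->A

A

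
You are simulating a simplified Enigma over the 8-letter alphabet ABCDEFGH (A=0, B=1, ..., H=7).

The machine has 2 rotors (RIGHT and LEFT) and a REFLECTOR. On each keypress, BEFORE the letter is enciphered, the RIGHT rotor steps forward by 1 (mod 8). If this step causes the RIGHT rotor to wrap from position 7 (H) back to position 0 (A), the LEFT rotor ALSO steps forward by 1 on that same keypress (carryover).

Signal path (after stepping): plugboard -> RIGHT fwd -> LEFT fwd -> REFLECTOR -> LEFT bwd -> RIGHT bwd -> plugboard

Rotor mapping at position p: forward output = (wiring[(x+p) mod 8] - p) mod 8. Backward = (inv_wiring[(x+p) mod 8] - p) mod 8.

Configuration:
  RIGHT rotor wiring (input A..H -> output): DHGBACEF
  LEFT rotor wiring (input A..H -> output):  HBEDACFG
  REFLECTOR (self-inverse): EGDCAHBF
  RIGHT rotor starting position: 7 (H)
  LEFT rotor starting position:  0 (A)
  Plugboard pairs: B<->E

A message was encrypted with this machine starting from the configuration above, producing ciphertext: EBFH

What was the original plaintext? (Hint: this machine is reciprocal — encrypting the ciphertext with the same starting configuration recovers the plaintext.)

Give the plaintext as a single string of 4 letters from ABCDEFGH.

Answer: GHCA

Derivation:
Char 1 ('E'): step: R->0, L->1 (L advanced); E->plug->B->R->H->L->G->refl->B->L'->E->R'->G->plug->G
Char 2 ('B'): step: R->1, L=1; B->plug->E->R->B->L->D->refl->C->L'->C->R'->H->plug->H
Char 3 ('F'): step: R->2, L=1; F->plug->F->R->D->L->H->refl->F->L'->G->R'->C->plug->C
Char 4 ('H'): step: R->3, L=1; H->plug->H->R->D->L->H->refl->F->L'->G->R'->A->plug->A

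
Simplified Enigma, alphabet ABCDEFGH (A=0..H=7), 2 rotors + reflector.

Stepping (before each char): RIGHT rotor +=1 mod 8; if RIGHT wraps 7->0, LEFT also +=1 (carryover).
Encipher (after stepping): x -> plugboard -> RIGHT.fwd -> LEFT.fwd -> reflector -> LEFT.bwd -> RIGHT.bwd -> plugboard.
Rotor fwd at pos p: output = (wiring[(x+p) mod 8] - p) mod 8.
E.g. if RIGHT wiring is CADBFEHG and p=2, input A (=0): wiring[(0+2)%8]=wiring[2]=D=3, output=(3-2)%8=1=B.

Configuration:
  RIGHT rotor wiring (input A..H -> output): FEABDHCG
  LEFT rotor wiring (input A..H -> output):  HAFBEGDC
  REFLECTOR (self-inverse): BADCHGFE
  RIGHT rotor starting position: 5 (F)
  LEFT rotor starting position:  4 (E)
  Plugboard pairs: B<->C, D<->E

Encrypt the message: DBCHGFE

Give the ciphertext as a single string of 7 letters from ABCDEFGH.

Answer: GDDAFGD

Derivation:
Char 1 ('D'): step: R->6, L=4; D->plug->E->R->C->L->H->refl->E->L'->F->R'->G->plug->G
Char 2 ('B'): step: R->7, L=4; B->plug->C->R->F->L->E->refl->H->L'->C->R'->E->plug->D
Char 3 ('C'): step: R->0, L->5 (L advanced); C->plug->B->R->E->L->D->refl->C->L'->D->R'->E->plug->D
Char 4 ('H'): step: R->1, L=5; H->plug->H->R->E->L->D->refl->C->L'->D->R'->A->plug->A
Char 5 ('G'): step: R->2, L=5; G->plug->G->R->D->L->C->refl->D->L'->E->R'->F->plug->F
Char 6 ('F'): step: R->3, L=5; F->plug->F->R->C->L->F->refl->G->L'->B->R'->G->plug->G
Char 7 ('E'): step: R->4, L=5; E->plug->D->R->C->L->F->refl->G->L'->B->R'->E->plug->D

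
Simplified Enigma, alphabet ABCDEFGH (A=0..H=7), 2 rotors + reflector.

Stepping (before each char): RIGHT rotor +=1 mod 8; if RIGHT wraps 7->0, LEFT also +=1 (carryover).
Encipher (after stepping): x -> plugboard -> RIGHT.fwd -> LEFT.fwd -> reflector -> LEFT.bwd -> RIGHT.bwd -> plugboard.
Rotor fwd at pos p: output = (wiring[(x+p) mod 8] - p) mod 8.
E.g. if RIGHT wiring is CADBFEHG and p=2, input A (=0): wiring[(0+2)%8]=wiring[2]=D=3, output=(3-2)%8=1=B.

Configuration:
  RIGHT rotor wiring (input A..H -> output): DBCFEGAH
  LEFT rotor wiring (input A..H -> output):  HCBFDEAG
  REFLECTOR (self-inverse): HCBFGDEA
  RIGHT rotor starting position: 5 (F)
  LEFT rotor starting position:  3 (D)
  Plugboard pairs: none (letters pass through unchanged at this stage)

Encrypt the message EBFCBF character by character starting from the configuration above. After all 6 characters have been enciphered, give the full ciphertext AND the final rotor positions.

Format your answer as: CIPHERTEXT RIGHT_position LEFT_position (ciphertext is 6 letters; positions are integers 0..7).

Answer: DDEGHB 3 4

Derivation:
Char 1 ('E'): step: R->6, L=3; E->plug->E->R->E->L->D->refl->F->L'->D->R'->D->plug->D
Char 2 ('B'): step: R->7, L=3; B->plug->B->R->E->L->D->refl->F->L'->D->R'->D->plug->D
Char 3 ('F'): step: R->0, L->4 (L advanced); F->plug->F->R->G->L->F->refl->D->L'->E->R'->E->plug->E
Char 4 ('C'): step: R->1, L=4; C->plug->C->R->E->L->D->refl->F->L'->G->R'->G->plug->G
Char 5 ('B'): step: R->2, L=4; B->plug->B->R->D->L->C->refl->B->L'->H->R'->H->plug->H
Char 6 ('F'): step: R->3, L=4; F->plug->F->R->A->L->H->refl->A->L'->B->R'->B->plug->B
Final: ciphertext=DDEGHB, RIGHT=3, LEFT=4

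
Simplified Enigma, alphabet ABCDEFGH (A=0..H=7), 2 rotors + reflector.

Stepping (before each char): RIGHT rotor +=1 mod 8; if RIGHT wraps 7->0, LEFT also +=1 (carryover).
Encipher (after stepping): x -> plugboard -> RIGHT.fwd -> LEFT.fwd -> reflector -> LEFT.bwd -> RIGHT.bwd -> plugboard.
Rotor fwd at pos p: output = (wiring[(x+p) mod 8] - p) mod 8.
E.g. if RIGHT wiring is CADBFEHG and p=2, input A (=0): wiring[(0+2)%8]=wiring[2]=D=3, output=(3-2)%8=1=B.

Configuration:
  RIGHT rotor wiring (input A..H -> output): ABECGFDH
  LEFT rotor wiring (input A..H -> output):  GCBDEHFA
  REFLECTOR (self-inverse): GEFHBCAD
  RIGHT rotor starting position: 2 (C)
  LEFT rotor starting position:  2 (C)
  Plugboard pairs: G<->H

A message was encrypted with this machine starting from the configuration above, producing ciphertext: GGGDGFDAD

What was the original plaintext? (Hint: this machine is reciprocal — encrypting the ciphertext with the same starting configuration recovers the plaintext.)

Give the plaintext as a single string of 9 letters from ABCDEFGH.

Answer: HBBCAEHEA

Derivation:
Char 1 ('G'): step: R->3, L=2; G->plug->H->R->B->L->B->refl->E->L'->G->R'->G->plug->H
Char 2 ('G'): step: R->4, L=2; G->plug->H->R->G->L->E->refl->B->L'->B->R'->B->plug->B
Char 3 ('G'): step: R->5, L=2; G->plug->H->R->B->L->B->refl->E->L'->G->R'->B->plug->B
Char 4 ('D'): step: R->6, L=2; D->plug->D->R->D->L->F->refl->C->L'->C->R'->C->plug->C
Char 5 ('G'): step: R->7, L=2; G->plug->H->R->E->L->D->refl->H->L'->A->R'->A->plug->A
Char 6 ('F'): step: R->0, L->3 (L advanced); F->plug->F->R->F->L->D->refl->H->L'->G->R'->E->plug->E
Char 7 ('D'): step: R->1, L=3; D->plug->D->R->F->L->D->refl->H->L'->G->R'->G->plug->H
Char 8 ('A'): step: R->2, L=3; A->plug->A->R->C->L->E->refl->B->L'->B->R'->E->plug->E
Char 9 ('D'): step: R->3, L=3; D->plug->D->R->A->L->A->refl->G->L'->H->R'->A->plug->A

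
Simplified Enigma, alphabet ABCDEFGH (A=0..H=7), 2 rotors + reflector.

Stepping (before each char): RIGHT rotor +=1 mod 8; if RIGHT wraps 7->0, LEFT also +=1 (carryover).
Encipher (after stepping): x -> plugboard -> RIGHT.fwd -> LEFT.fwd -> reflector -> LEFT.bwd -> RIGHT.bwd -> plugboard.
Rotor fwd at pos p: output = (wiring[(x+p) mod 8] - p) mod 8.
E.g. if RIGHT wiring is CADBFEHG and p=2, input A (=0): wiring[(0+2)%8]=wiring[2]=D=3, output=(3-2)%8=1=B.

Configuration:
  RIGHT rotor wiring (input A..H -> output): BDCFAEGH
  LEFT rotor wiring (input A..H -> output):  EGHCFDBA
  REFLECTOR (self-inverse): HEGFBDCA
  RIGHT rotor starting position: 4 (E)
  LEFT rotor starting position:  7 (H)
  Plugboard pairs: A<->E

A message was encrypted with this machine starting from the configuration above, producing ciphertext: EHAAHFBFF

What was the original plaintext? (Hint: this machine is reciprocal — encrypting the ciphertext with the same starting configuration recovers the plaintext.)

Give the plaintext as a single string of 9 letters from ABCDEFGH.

Answer: FEEGGAACD

Derivation:
Char 1 ('E'): step: R->5, L=7; E->plug->A->R->H->L->C->refl->G->L'->F->R'->F->plug->F
Char 2 ('H'): step: R->6, L=7; H->plug->H->R->G->L->E->refl->B->L'->A->R'->A->plug->E
Char 3 ('A'): step: R->7, L=7; A->plug->E->R->G->L->E->refl->B->L'->A->R'->A->plug->E
Char 4 ('A'): step: R->0, L->0 (L advanced); A->plug->E->R->A->L->E->refl->B->L'->G->R'->G->plug->G
Char 5 ('H'): step: R->1, L=0; H->plug->H->R->A->L->E->refl->B->L'->G->R'->G->plug->G
Char 6 ('F'): step: R->2, L=0; F->plug->F->R->F->L->D->refl->F->L'->E->R'->E->plug->A
Char 7 ('B'): step: R->3, L=0; B->plug->B->R->F->L->D->refl->F->L'->E->R'->E->plug->A
Char 8 ('F'): step: R->4, L=0; F->plug->F->R->H->L->A->refl->H->L'->C->R'->C->plug->C
Char 9 ('F'): step: R->5, L=0; F->plug->F->R->F->L->D->refl->F->L'->E->R'->D->plug->D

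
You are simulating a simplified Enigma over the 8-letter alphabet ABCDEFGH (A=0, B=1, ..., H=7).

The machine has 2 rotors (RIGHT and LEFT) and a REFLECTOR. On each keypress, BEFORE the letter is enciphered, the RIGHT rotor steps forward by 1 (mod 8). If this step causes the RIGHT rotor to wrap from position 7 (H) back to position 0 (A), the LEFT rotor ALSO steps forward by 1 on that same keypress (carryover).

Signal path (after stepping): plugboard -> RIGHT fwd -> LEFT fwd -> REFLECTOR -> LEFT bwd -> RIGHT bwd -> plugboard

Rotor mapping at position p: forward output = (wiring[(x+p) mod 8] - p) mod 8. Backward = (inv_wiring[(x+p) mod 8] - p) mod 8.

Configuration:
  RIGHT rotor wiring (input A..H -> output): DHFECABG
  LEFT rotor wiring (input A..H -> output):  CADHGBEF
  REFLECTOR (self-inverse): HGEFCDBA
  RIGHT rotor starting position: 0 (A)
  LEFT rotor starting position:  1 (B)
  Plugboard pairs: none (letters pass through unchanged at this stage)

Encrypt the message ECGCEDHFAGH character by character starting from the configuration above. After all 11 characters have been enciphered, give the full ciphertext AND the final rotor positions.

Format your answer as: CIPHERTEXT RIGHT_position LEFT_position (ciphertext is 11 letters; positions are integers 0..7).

Answer: HFFFGFABCHG 3 2

Derivation:
Char 1 ('E'): step: R->1, L=1; E->plug->E->R->H->L->B->refl->G->L'->C->R'->H->plug->H
Char 2 ('C'): step: R->2, L=1; C->plug->C->R->A->L->H->refl->A->L'->E->R'->F->plug->F
Char 3 ('G'): step: R->3, L=1; G->plug->G->R->E->L->A->refl->H->L'->A->R'->F->plug->F
Char 4 ('C'): step: R->4, L=1; C->plug->C->R->F->L->D->refl->F->L'->D->R'->F->plug->F
Char 5 ('E'): step: R->5, L=1; E->plug->E->R->C->L->G->refl->B->L'->H->R'->G->plug->G
Char 6 ('D'): step: R->6, L=1; D->plug->D->R->B->L->C->refl->E->L'->G->R'->F->plug->F
Char 7 ('H'): step: R->7, L=1; H->plug->H->R->C->L->G->refl->B->L'->H->R'->A->plug->A
Char 8 ('F'): step: R->0, L->2 (L advanced); F->plug->F->R->A->L->B->refl->G->L'->H->R'->B->plug->B
Char 9 ('A'): step: R->1, L=2; A->plug->A->R->G->L->A->refl->H->L'->D->R'->C->plug->C
Char 10 ('G'): step: R->2, L=2; G->plug->G->R->B->L->F->refl->D->L'->F->R'->H->plug->H
Char 11 ('H'): step: R->3, L=2; H->plug->H->R->C->L->E->refl->C->L'->E->R'->G->plug->G
Final: ciphertext=HFFFGFABCHG, RIGHT=3, LEFT=2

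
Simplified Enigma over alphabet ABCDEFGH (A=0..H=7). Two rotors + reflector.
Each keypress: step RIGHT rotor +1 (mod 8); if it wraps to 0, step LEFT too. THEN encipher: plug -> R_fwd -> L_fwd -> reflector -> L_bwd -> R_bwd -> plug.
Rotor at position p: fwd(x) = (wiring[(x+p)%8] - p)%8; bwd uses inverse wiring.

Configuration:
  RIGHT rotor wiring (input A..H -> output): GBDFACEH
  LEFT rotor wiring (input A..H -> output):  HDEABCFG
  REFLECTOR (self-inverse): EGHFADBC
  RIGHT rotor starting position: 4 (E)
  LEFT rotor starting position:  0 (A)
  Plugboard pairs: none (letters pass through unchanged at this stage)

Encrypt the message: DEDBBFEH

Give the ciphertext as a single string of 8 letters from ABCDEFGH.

Char 1 ('D'): step: R->5, L=0; D->plug->D->R->B->L->D->refl->F->L'->G->R'->F->plug->F
Char 2 ('E'): step: R->6, L=0; E->plug->E->R->F->L->C->refl->H->L'->A->R'->C->plug->C
Char 3 ('D'): step: R->7, L=0; D->plug->D->R->E->L->B->refl->G->L'->H->R'->B->plug->B
Char 4 ('B'): step: R->0, L->1 (L advanced); B->plug->B->R->B->L->D->refl->F->L'->G->R'->A->plug->A
Char 5 ('B'): step: R->1, L=1; B->plug->B->R->C->L->H->refl->C->L'->A->R'->A->plug->A
Char 6 ('F'): step: R->2, L=1; F->plug->F->R->F->L->E->refl->A->L'->D->R'->B->plug->B
Char 7 ('E'): step: R->3, L=1; E->plug->E->R->E->L->B->refl->G->L'->H->R'->C->plug->C
Char 8 ('H'): step: R->4, L=1; H->plug->H->R->B->L->D->refl->F->L'->G->R'->B->plug->B

Answer: FCBAABCB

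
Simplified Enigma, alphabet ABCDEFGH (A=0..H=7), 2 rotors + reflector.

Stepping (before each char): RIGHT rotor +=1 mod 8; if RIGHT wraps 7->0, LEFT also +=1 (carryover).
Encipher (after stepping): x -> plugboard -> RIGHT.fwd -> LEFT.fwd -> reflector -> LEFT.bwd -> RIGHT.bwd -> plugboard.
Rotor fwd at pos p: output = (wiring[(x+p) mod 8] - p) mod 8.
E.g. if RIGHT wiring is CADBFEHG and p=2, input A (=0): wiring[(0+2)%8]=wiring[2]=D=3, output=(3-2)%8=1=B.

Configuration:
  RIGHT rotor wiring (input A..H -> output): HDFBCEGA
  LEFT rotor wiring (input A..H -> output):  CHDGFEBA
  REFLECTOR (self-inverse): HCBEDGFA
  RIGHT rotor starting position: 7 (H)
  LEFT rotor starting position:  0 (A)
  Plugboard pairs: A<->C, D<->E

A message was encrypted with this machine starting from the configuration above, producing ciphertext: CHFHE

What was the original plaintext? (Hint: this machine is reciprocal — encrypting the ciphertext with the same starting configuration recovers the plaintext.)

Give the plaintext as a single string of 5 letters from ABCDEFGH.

Char 1 ('C'): step: R->0, L->1 (L advanced); C->plug->A->R->H->L->B->refl->C->L'->B->R'->D->plug->E
Char 2 ('H'): step: R->1, L=1; H->plug->H->R->G->L->H->refl->A->L'->F->R'->F->plug->F
Char 3 ('F'): step: R->2, L=1; F->plug->F->R->G->L->H->refl->A->L'->F->R'->G->plug->G
Char 4 ('H'): step: R->3, L=1; H->plug->H->R->C->L->F->refl->G->L'->A->R'->G->plug->G
Char 5 ('E'): step: R->4, L=1; E->plug->D->R->E->L->D->refl->E->L'->D->R'->E->plug->D

Answer: EFGGD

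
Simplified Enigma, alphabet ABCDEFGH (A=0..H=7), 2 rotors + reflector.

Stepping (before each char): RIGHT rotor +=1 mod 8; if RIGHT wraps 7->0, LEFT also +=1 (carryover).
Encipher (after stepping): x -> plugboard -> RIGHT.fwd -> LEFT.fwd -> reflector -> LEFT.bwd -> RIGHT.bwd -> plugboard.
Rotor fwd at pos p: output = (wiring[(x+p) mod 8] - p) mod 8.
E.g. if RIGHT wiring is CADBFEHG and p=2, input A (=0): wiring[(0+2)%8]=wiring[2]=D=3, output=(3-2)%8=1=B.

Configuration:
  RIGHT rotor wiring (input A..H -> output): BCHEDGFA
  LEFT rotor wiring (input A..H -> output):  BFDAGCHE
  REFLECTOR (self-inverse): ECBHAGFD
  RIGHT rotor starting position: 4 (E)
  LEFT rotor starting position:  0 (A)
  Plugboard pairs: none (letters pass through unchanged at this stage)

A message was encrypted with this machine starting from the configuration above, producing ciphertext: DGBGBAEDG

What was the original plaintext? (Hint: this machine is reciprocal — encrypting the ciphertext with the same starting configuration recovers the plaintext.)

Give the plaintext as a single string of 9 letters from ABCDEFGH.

Char 1 ('D'): step: R->5, L=0; D->plug->D->R->E->L->G->refl->F->L'->B->R'->A->plug->A
Char 2 ('G'): step: R->6, L=0; G->plug->G->R->F->L->C->refl->B->L'->A->R'->H->plug->H
Char 3 ('B'): step: R->7, L=0; B->plug->B->R->C->L->D->refl->H->L'->G->R'->H->plug->H
Char 4 ('G'): step: R->0, L->1 (L advanced); G->plug->G->R->F->L->G->refl->F->L'->D->R'->E->plug->E
Char 5 ('B'): step: R->1, L=1; B->plug->B->R->G->L->D->refl->H->L'->C->R'->D->plug->D
Char 6 ('A'): step: R->2, L=1; A->plug->A->R->F->L->G->refl->F->L'->D->R'->E->plug->E
Char 7 ('E'): step: R->3, L=1; E->plug->E->R->F->L->G->refl->F->L'->D->R'->C->plug->C
Char 8 ('D'): step: R->4, L=1; D->plug->D->R->E->L->B->refl->C->L'->B->R'->C->plug->C
Char 9 ('G'): step: R->5, L=1; G->plug->G->R->H->L->A->refl->E->L'->A->R'->B->plug->B

Answer: AHHEDECCB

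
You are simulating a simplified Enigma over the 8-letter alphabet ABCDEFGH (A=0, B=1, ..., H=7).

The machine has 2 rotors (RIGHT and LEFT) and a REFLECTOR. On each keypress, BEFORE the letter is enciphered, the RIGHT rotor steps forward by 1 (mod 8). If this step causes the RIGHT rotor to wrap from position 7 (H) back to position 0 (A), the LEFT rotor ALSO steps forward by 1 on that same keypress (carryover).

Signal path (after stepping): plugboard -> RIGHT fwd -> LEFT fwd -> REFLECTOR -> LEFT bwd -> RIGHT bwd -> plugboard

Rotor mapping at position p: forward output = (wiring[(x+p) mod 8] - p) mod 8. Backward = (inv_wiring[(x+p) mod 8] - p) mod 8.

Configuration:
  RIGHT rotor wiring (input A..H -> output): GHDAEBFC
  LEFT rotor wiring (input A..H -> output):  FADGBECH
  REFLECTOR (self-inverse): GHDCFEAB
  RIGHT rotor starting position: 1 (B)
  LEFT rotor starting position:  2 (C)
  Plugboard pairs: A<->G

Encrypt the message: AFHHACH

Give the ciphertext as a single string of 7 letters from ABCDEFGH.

Char 1 ('A'): step: R->2, L=2; A->plug->G->R->E->L->A->refl->G->L'->H->R'->D->plug->D
Char 2 ('F'): step: R->3, L=2; F->plug->F->R->D->L->C->refl->D->L'->G->R'->C->plug->C
Char 3 ('H'): step: R->4, L=2; H->plug->H->R->E->L->A->refl->G->L'->H->R'->G->plug->A
Char 4 ('H'): step: R->5, L=2; H->plug->H->R->H->L->G->refl->A->L'->E->R'->A->plug->G
Char 5 ('A'): step: R->6, L=2; A->plug->G->R->G->L->D->refl->C->L'->D->R'->H->plug->H
Char 6 ('C'): step: R->7, L=2; C->plug->C->R->A->L->B->refl->H->L'->C->R'->G->plug->A
Char 7 ('H'): step: R->0, L->3 (L advanced); H->plug->H->R->C->L->B->refl->H->L'->D->R'->C->plug->C

Answer: DCAGHAC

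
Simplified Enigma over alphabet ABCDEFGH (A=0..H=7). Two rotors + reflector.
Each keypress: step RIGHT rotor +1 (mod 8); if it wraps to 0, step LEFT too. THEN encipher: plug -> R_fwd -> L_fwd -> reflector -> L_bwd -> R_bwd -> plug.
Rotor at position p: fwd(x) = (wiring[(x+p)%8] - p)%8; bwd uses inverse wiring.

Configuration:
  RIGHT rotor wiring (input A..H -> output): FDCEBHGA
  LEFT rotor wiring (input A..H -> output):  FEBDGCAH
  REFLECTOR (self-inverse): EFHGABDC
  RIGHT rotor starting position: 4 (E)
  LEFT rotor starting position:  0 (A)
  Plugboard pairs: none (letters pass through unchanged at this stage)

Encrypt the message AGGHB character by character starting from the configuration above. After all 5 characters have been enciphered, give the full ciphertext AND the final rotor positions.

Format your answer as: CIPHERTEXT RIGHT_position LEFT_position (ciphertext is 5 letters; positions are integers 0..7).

Char 1 ('A'): step: R->5, L=0; A->plug->A->R->C->L->B->refl->F->L'->A->R'->D->plug->D
Char 2 ('G'): step: R->6, L=0; G->plug->G->R->D->L->D->refl->G->L'->E->R'->E->plug->E
Char 3 ('G'): step: R->7, L=0; G->plug->G->R->A->L->F->refl->B->L'->C->R'->F->plug->F
Char 4 ('H'): step: R->0, L->1 (L advanced); H->plug->H->R->A->L->D->refl->G->L'->G->R'->G->plug->G
Char 5 ('B'): step: R->1, L=1; B->plug->B->R->B->L->A->refl->E->L'->H->R'->G->plug->G
Final: ciphertext=DEFGG, RIGHT=1, LEFT=1

Answer: DEFGG 1 1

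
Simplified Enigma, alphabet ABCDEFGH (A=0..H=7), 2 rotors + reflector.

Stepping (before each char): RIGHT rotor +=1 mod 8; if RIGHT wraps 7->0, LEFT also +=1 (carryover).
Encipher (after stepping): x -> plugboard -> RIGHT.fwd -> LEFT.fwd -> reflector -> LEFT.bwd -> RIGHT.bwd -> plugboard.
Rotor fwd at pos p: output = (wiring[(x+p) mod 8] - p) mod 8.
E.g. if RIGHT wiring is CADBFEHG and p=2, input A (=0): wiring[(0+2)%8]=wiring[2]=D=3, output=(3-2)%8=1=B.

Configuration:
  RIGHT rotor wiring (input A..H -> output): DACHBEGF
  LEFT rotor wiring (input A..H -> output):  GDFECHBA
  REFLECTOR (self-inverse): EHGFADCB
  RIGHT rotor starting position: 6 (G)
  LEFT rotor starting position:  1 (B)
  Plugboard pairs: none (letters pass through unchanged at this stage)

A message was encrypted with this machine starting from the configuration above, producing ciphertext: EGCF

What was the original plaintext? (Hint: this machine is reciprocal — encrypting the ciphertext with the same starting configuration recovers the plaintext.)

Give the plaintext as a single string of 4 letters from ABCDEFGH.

Char 1 ('E'): step: R->7, L=1; E->plug->E->R->A->L->C->refl->G->L'->E->R'->B->plug->B
Char 2 ('G'): step: R->0, L->2 (L advanced); G->plug->G->R->G->L->E->refl->A->L'->C->R'->C->plug->C
Char 3 ('C'): step: R->1, L=2; C->plug->C->R->G->L->E->refl->A->L'->C->R'->H->plug->H
Char 4 ('F'): step: R->2, L=2; F->plug->F->R->D->L->F->refl->D->L'->A->R'->A->plug->A

Answer: BCHA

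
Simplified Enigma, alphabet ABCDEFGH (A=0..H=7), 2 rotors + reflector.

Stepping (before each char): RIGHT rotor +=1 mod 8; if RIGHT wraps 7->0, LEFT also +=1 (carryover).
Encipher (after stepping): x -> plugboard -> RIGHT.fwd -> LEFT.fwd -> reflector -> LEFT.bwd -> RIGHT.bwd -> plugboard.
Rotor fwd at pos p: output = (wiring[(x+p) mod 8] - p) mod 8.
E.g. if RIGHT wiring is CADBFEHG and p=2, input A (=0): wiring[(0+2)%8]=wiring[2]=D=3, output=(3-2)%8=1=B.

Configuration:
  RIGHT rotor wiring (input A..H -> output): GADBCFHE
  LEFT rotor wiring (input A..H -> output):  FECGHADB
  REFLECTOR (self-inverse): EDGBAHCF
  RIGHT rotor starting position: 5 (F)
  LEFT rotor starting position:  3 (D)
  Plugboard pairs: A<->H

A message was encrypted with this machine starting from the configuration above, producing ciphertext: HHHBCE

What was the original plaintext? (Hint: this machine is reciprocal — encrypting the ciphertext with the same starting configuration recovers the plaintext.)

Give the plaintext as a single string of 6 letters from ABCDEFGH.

Char 1 ('H'): step: R->6, L=3; H->plug->A->R->B->L->E->refl->A->L'->D->R'->F->plug->F
Char 2 ('H'): step: R->7, L=3; H->plug->A->R->F->L->C->refl->G->L'->E->R'->D->plug->D
Char 3 ('H'): step: R->0, L->4 (L advanced); H->plug->A->R->G->L->G->refl->C->L'->H->R'->G->plug->G
Char 4 ('B'): step: R->1, L=4; B->plug->B->R->C->L->H->refl->F->L'->D->R'->G->plug->G
Char 5 ('C'): step: R->2, L=4; C->plug->C->R->A->L->D->refl->B->L'->E->R'->G->plug->G
Char 6 ('E'): step: R->3, L=4; E->plug->E->R->B->L->E->refl->A->L'->F->R'->G->plug->G

Answer: FDGGGG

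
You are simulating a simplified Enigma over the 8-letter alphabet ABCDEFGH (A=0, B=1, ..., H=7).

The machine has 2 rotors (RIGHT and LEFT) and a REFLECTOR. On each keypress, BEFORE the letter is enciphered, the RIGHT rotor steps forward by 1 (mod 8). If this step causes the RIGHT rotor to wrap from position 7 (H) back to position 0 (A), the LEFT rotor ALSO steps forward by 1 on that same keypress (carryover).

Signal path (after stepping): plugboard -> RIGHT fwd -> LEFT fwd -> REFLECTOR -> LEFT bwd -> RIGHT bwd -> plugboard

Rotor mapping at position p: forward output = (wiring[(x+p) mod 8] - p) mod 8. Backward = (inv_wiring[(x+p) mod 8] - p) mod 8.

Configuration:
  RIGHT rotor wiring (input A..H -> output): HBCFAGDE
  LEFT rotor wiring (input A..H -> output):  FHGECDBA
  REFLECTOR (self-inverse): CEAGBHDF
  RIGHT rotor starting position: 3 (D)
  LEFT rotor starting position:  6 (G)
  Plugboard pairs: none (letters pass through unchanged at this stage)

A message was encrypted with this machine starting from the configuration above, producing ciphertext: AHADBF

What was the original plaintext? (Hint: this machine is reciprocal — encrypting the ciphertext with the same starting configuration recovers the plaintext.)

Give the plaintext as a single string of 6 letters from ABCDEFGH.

Char 1 ('A'): step: R->4, L=6; A->plug->A->R->E->L->A->refl->C->L'->B->R'->H->plug->H
Char 2 ('H'): step: R->5, L=6; H->plug->H->R->D->L->B->refl->E->L'->G->R'->B->plug->B
Char 3 ('A'): step: R->6, L=6; A->plug->A->R->F->L->G->refl->D->L'->A->R'->H->plug->H
Char 4 ('D'): step: R->7, L=6; D->plug->D->R->D->L->B->refl->E->L'->G->R'->E->plug->E
Char 5 ('B'): step: R->0, L->7 (L advanced); B->plug->B->R->B->L->G->refl->D->L'->F->R'->D->plug->D
Char 6 ('F'): step: R->1, L=7; F->plug->F->R->C->L->A->refl->C->L'->H->R'->D->plug->D

Answer: HBHEDD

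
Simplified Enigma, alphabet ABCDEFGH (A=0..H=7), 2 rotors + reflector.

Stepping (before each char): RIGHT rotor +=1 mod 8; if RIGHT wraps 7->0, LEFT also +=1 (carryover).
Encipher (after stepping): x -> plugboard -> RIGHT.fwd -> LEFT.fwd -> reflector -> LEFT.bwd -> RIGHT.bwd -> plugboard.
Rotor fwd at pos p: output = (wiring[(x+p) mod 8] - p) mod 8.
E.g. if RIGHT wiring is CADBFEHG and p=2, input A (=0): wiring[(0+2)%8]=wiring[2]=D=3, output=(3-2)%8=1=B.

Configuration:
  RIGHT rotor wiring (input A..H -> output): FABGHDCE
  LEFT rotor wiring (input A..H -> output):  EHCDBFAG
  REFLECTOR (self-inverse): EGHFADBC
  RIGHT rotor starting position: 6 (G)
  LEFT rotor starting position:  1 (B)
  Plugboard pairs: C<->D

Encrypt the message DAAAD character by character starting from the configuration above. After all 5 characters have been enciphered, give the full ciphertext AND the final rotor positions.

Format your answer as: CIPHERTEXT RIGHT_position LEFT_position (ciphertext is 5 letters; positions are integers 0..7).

Answer: FBGGG 3 2

Derivation:
Char 1 ('D'): step: R->7, L=1; D->plug->C->R->B->L->B->refl->G->L'->A->R'->F->plug->F
Char 2 ('A'): step: R->0, L->2 (L advanced); A->plug->A->R->F->L->E->refl->A->L'->A->R'->B->plug->B
Char 3 ('A'): step: R->1, L=2; A->plug->A->R->H->L->F->refl->D->L'->D->R'->G->plug->G
Char 4 ('A'): step: R->2, L=2; A->plug->A->R->H->L->F->refl->D->L'->D->R'->G->plug->G
Char 5 ('D'): step: R->3, L=2; D->plug->C->R->A->L->A->refl->E->L'->F->R'->G->plug->G
Final: ciphertext=FBGGG, RIGHT=3, LEFT=2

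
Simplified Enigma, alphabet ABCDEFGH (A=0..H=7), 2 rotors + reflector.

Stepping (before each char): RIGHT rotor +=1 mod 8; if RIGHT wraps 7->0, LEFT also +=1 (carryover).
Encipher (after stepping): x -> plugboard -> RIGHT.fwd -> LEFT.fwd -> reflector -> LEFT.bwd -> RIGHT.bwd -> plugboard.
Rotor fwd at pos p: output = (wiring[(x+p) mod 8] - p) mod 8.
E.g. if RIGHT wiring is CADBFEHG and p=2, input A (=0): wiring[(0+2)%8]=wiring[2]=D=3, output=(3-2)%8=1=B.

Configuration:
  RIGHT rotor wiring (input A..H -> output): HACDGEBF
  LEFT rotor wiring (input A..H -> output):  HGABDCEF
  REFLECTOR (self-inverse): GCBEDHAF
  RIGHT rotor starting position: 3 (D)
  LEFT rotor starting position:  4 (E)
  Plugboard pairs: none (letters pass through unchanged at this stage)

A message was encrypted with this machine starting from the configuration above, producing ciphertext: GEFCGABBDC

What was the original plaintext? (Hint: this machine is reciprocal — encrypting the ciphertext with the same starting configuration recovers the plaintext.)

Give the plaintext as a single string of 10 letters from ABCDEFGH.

Char 1 ('G'): step: R->4, L=4; G->plug->G->R->G->L->E->refl->D->L'->E->R'->F->plug->F
Char 2 ('E'): step: R->5, L=4; E->plug->E->R->D->L->B->refl->C->L'->F->R'->F->plug->F
Char 3 ('F'): step: R->6, L=4; F->plug->F->R->F->L->C->refl->B->L'->D->R'->A->plug->A
Char 4 ('C'): step: R->7, L=4; C->plug->C->R->B->L->G->refl->A->L'->C->R'->H->plug->H
Char 5 ('G'): step: R->0, L->5 (L advanced); G->plug->G->R->B->L->H->refl->F->L'->A->R'->B->plug->B
Char 6 ('A'): step: R->1, L=5; A->plug->A->R->H->L->G->refl->A->L'->C->R'->C->plug->C
Char 7 ('B'): step: R->2, L=5; B->plug->B->R->B->L->H->refl->F->L'->A->R'->A->plug->A
Char 8 ('B'): step: R->3, L=5; B->plug->B->R->D->L->C->refl->B->L'->E->R'->F->plug->F
Char 9 ('D'): step: R->4, L=5; D->plug->D->R->B->L->H->refl->F->L'->A->R'->B->plug->B
Char 10 ('C'): step: R->5, L=5; C->plug->C->R->A->L->F->refl->H->L'->B->R'->H->plug->H

Answer: FFAHBCAFBH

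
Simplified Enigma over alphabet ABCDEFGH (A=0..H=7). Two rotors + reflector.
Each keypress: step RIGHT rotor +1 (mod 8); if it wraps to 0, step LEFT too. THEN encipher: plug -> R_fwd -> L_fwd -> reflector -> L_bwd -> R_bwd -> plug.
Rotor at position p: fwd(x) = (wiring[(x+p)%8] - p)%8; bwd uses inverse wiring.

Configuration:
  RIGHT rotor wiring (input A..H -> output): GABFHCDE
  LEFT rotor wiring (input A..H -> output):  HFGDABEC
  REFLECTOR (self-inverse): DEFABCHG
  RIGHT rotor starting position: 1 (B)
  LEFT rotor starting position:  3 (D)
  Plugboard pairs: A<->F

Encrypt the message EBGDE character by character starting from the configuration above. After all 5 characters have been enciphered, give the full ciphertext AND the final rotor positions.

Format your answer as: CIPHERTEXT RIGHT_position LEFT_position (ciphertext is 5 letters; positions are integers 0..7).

Char 1 ('E'): step: R->2, L=3; E->plug->E->R->B->L->F->refl->C->L'->G->R'->H->plug->H
Char 2 ('B'): step: R->3, L=3; B->plug->B->R->E->L->H->refl->G->L'->C->R'->A->plug->F
Char 3 ('G'): step: R->4, L=3; G->plug->G->R->F->L->E->refl->B->L'->D->R'->A->plug->F
Char 4 ('D'): step: R->5, L=3; D->plug->D->R->B->L->F->refl->C->L'->G->R'->B->plug->B
Char 5 ('E'): step: R->6, L=3; E->plug->E->R->D->L->B->refl->E->L'->F->R'->A->plug->F
Final: ciphertext=HFFBF, RIGHT=6, LEFT=3

Answer: HFFBF 6 3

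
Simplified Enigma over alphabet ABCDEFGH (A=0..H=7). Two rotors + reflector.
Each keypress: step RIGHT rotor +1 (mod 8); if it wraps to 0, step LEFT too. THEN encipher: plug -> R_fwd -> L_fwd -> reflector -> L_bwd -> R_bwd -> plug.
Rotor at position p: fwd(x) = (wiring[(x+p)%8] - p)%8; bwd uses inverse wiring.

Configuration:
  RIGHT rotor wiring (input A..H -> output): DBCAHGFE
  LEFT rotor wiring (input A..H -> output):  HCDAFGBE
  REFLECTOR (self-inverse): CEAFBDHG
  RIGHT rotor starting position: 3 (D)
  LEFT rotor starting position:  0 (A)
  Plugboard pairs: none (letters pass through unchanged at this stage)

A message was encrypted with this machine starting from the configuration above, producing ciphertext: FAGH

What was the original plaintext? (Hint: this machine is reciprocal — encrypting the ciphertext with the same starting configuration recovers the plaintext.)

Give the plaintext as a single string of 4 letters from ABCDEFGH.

Answer: DGDG

Derivation:
Char 1 ('F'): step: R->4, L=0; F->plug->F->R->F->L->G->refl->H->L'->A->R'->D->plug->D
Char 2 ('A'): step: R->5, L=0; A->plug->A->R->B->L->C->refl->A->L'->D->R'->G->plug->G
Char 3 ('G'): step: R->6, L=0; G->plug->G->R->B->L->C->refl->A->L'->D->R'->D->plug->D
Char 4 ('H'): step: R->7, L=0; H->plug->H->R->G->L->B->refl->E->L'->H->R'->G->plug->G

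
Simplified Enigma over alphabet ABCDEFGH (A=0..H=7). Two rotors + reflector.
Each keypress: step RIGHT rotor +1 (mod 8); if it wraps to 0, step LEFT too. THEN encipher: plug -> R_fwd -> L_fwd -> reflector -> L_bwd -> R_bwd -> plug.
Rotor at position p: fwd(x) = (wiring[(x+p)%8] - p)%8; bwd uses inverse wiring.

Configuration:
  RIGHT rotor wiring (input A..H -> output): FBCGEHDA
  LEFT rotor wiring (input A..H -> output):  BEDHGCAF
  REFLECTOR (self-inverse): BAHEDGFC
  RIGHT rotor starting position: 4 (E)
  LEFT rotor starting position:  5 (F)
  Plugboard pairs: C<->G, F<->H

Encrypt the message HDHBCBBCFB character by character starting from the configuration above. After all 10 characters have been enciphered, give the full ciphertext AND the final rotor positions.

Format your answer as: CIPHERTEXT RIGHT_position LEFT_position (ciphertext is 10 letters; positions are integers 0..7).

Answer: DFCFHCDHAG 6 6

Derivation:
Char 1 ('H'): step: R->5, L=5; H->plug->F->R->F->L->G->refl->F->L'->A->R'->D->plug->D
Char 2 ('D'): step: R->6, L=5; D->plug->D->R->D->L->E->refl->D->L'->B->R'->H->plug->F
Char 3 ('H'): step: R->7, L=5; H->plug->F->R->F->L->G->refl->F->L'->A->R'->G->plug->C
Char 4 ('B'): step: R->0, L->6 (L advanced); B->plug->B->R->B->L->H->refl->C->L'->A->R'->H->plug->F
Char 5 ('C'): step: R->1, L=6; C->plug->G->R->H->L->E->refl->D->L'->C->R'->F->plug->H
Char 6 ('B'): step: R->2, L=6; B->plug->B->R->E->L->F->refl->G->L'->D->R'->G->plug->C
Char 7 ('B'): step: R->3, L=6; B->plug->B->R->B->L->H->refl->C->L'->A->R'->D->plug->D
Char 8 ('C'): step: R->4, L=6; C->plug->G->R->G->L->A->refl->B->L'->F->R'->F->plug->H
Char 9 ('F'): step: R->5, L=6; F->plug->H->R->H->L->E->refl->D->L'->C->R'->A->plug->A
Char 10 ('B'): step: R->6, L=6; B->plug->B->R->C->L->D->refl->E->L'->H->R'->C->plug->G
Final: ciphertext=DFCFHCDHAG, RIGHT=6, LEFT=6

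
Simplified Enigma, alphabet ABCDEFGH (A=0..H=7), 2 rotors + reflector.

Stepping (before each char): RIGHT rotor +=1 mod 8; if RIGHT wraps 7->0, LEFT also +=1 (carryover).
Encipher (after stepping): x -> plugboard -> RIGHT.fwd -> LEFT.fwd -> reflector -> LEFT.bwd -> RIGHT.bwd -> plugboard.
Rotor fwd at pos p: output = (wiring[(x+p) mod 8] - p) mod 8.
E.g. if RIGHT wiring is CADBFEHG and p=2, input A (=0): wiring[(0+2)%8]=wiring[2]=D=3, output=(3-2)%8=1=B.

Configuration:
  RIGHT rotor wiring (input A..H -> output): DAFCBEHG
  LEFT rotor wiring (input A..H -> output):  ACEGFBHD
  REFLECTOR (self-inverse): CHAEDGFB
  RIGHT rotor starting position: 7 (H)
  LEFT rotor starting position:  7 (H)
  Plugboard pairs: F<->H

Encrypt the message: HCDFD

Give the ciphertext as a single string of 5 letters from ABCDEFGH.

Char 1 ('H'): step: R->0, L->0 (L advanced); H->plug->F->R->E->L->F->refl->G->L'->D->R'->A->plug->A
Char 2 ('C'): step: R->1, L=0; C->plug->C->R->B->L->C->refl->A->L'->A->R'->D->plug->D
Char 3 ('D'): step: R->2, L=0; D->plug->D->R->C->L->E->refl->D->L'->H->R'->C->plug->C
Char 4 ('F'): step: R->3, L=0; F->plug->H->R->C->L->E->refl->D->L'->H->R'->A->plug->A
Char 5 ('D'): step: R->4, L=0; D->plug->D->R->C->L->E->refl->D->L'->H->R'->E->plug->E

Answer: ADCAE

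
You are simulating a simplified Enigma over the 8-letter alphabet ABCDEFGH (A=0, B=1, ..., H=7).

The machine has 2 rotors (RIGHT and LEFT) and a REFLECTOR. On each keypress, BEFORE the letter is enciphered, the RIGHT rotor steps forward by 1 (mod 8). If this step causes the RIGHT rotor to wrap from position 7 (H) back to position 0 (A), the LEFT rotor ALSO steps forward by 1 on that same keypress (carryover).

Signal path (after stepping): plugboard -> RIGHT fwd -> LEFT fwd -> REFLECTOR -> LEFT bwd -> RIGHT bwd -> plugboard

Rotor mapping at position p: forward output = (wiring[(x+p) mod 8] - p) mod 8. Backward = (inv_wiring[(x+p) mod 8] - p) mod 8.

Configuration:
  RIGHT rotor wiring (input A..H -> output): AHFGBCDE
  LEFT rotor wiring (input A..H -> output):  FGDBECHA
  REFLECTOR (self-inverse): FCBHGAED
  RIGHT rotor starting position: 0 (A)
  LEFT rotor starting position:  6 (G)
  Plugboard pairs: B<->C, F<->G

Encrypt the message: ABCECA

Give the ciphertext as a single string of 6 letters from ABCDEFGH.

Char 1 ('A'): step: R->1, L=6; A->plug->A->R->G->L->G->refl->E->L'->H->R'->H->plug->H
Char 2 ('B'): step: R->2, L=6; B->plug->C->R->H->L->E->refl->G->L'->G->R'->G->plug->F
Char 3 ('C'): step: R->3, L=6; C->plug->B->R->G->L->G->refl->E->L'->H->R'->C->plug->B
Char 4 ('E'): step: R->4, L=6; E->plug->E->R->E->L->F->refl->A->L'->D->R'->F->plug->G
Char 5 ('C'): step: R->5, L=6; C->plug->B->R->G->L->G->refl->E->L'->H->R'->C->plug->B
Char 6 ('A'): step: R->6, L=6; A->plug->A->R->F->L->D->refl->H->L'->C->R'->C->plug->B

Answer: HFBGBB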